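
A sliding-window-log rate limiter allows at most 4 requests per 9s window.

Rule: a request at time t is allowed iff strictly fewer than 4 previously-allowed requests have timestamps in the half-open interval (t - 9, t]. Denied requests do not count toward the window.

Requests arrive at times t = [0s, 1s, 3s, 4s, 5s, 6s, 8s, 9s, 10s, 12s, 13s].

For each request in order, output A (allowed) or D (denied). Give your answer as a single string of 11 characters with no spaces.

Tracking allowed requests in the window:
  req#1 t=0s: ALLOW
  req#2 t=1s: ALLOW
  req#3 t=3s: ALLOW
  req#4 t=4s: ALLOW
  req#5 t=5s: DENY
  req#6 t=6s: DENY
  req#7 t=8s: DENY
  req#8 t=9s: ALLOW
  req#9 t=10s: ALLOW
  req#10 t=12s: ALLOW
  req#11 t=13s: ALLOW

Answer: AAAADDDAAAA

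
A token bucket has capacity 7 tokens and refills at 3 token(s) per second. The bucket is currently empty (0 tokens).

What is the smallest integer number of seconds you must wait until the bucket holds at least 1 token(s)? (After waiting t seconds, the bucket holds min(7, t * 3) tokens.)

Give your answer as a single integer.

Need t * 3 >= 1, so t >= 1/3.
Smallest integer t = ceil(1/3) = 1.

Answer: 1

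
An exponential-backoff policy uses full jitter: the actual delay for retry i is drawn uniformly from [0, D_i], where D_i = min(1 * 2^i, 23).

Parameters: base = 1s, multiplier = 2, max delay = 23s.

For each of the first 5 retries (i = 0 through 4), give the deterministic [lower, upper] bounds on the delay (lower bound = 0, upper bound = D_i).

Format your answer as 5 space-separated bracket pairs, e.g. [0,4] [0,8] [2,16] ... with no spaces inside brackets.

Computing bounds per retry:
  i=0: D_i=min(1*2^0,23)=1, bounds=[0,1]
  i=1: D_i=min(1*2^1,23)=2, bounds=[0,2]
  i=2: D_i=min(1*2^2,23)=4, bounds=[0,4]
  i=3: D_i=min(1*2^3,23)=8, bounds=[0,8]
  i=4: D_i=min(1*2^4,23)=16, bounds=[0,16]

Answer: [0,1] [0,2] [0,4] [0,8] [0,16]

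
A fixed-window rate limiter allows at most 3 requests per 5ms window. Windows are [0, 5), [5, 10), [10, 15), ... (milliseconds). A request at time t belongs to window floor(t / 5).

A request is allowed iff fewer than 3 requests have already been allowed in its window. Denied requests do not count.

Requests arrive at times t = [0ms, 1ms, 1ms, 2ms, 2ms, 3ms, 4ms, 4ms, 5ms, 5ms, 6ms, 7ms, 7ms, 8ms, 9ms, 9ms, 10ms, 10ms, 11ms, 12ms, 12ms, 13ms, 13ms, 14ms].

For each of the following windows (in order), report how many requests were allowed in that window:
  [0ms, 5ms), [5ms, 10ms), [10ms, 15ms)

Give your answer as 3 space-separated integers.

Processing requests:
  req#1 t=0ms (window 0): ALLOW
  req#2 t=1ms (window 0): ALLOW
  req#3 t=1ms (window 0): ALLOW
  req#4 t=2ms (window 0): DENY
  req#5 t=2ms (window 0): DENY
  req#6 t=3ms (window 0): DENY
  req#7 t=4ms (window 0): DENY
  req#8 t=4ms (window 0): DENY
  req#9 t=5ms (window 1): ALLOW
  req#10 t=5ms (window 1): ALLOW
  req#11 t=6ms (window 1): ALLOW
  req#12 t=7ms (window 1): DENY
  req#13 t=7ms (window 1): DENY
  req#14 t=8ms (window 1): DENY
  req#15 t=9ms (window 1): DENY
  req#16 t=9ms (window 1): DENY
  req#17 t=10ms (window 2): ALLOW
  req#18 t=10ms (window 2): ALLOW
  req#19 t=11ms (window 2): ALLOW
  req#20 t=12ms (window 2): DENY
  req#21 t=12ms (window 2): DENY
  req#22 t=13ms (window 2): DENY
  req#23 t=13ms (window 2): DENY
  req#24 t=14ms (window 2): DENY

Allowed counts by window: 3 3 3

Answer: 3 3 3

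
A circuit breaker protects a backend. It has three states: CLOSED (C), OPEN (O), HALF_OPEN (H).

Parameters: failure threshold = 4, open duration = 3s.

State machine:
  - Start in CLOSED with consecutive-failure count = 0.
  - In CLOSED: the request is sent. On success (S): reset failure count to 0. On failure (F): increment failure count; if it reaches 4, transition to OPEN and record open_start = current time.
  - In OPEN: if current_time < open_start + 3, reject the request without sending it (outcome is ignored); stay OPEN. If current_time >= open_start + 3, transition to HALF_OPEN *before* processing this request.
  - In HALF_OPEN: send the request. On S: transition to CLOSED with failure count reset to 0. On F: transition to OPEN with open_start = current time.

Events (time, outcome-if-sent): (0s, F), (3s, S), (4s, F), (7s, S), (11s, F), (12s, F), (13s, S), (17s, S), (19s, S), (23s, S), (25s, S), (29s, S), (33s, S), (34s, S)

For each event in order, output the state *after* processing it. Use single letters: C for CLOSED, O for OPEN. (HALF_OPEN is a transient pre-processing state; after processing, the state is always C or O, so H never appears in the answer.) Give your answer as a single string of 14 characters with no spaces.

Answer: CCCCCCCCCCCCCC

Derivation:
State after each event:
  event#1 t=0s outcome=F: state=CLOSED
  event#2 t=3s outcome=S: state=CLOSED
  event#3 t=4s outcome=F: state=CLOSED
  event#4 t=7s outcome=S: state=CLOSED
  event#5 t=11s outcome=F: state=CLOSED
  event#6 t=12s outcome=F: state=CLOSED
  event#7 t=13s outcome=S: state=CLOSED
  event#8 t=17s outcome=S: state=CLOSED
  event#9 t=19s outcome=S: state=CLOSED
  event#10 t=23s outcome=S: state=CLOSED
  event#11 t=25s outcome=S: state=CLOSED
  event#12 t=29s outcome=S: state=CLOSED
  event#13 t=33s outcome=S: state=CLOSED
  event#14 t=34s outcome=S: state=CLOSED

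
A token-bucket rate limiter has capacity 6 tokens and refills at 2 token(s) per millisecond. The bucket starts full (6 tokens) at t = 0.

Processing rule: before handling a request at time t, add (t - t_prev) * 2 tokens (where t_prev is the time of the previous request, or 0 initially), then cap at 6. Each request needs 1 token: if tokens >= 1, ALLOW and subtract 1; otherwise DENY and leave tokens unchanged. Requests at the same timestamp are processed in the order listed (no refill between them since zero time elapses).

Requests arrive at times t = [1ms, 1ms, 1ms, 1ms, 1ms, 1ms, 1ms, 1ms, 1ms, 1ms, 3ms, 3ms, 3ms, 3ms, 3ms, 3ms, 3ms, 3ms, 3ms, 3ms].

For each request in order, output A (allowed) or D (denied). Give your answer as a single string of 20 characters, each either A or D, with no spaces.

Answer: AAAAAADDDDAAAADDDDDD

Derivation:
Simulating step by step:
  req#1 t=1ms: ALLOW
  req#2 t=1ms: ALLOW
  req#3 t=1ms: ALLOW
  req#4 t=1ms: ALLOW
  req#5 t=1ms: ALLOW
  req#6 t=1ms: ALLOW
  req#7 t=1ms: DENY
  req#8 t=1ms: DENY
  req#9 t=1ms: DENY
  req#10 t=1ms: DENY
  req#11 t=3ms: ALLOW
  req#12 t=3ms: ALLOW
  req#13 t=3ms: ALLOW
  req#14 t=3ms: ALLOW
  req#15 t=3ms: DENY
  req#16 t=3ms: DENY
  req#17 t=3ms: DENY
  req#18 t=3ms: DENY
  req#19 t=3ms: DENY
  req#20 t=3ms: DENY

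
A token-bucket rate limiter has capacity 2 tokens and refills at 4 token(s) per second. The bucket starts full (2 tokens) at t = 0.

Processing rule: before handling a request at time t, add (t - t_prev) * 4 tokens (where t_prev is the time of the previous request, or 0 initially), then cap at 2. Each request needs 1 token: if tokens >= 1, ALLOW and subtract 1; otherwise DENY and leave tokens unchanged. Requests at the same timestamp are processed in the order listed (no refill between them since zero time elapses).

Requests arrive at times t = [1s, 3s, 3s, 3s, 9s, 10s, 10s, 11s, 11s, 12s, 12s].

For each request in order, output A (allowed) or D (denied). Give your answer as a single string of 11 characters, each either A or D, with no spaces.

Answer: AAADAAAAAAA

Derivation:
Simulating step by step:
  req#1 t=1s: ALLOW
  req#2 t=3s: ALLOW
  req#3 t=3s: ALLOW
  req#4 t=3s: DENY
  req#5 t=9s: ALLOW
  req#6 t=10s: ALLOW
  req#7 t=10s: ALLOW
  req#8 t=11s: ALLOW
  req#9 t=11s: ALLOW
  req#10 t=12s: ALLOW
  req#11 t=12s: ALLOW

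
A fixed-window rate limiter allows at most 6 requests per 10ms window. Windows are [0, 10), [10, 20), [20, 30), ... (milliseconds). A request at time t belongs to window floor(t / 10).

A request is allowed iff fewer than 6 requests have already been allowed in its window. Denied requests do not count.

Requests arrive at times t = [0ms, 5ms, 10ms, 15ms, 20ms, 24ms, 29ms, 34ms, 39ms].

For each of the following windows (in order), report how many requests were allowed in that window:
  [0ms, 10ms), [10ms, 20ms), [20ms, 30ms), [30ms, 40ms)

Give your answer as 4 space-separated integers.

Processing requests:
  req#1 t=0ms (window 0): ALLOW
  req#2 t=5ms (window 0): ALLOW
  req#3 t=10ms (window 1): ALLOW
  req#4 t=15ms (window 1): ALLOW
  req#5 t=20ms (window 2): ALLOW
  req#6 t=24ms (window 2): ALLOW
  req#7 t=29ms (window 2): ALLOW
  req#8 t=34ms (window 3): ALLOW
  req#9 t=39ms (window 3): ALLOW

Allowed counts by window: 2 2 3 2

Answer: 2 2 3 2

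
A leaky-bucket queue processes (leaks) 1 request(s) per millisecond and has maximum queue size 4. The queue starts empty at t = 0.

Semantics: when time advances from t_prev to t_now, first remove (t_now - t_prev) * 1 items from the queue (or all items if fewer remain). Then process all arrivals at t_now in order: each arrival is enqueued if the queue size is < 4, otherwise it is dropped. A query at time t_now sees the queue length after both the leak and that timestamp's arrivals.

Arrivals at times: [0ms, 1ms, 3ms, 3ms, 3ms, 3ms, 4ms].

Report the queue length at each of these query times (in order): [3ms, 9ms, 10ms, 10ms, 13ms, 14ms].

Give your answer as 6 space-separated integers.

Answer: 4 0 0 0 0 0

Derivation:
Queue lengths at query times:
  query t=3ms: backlog = 4
  query t=9ms: backlog = 0
  query t=10ms: backlog = 0
  query t=10ms: backlog = 0
  query t=13ms: backlog = 0
  query t=14ms: backlog = 0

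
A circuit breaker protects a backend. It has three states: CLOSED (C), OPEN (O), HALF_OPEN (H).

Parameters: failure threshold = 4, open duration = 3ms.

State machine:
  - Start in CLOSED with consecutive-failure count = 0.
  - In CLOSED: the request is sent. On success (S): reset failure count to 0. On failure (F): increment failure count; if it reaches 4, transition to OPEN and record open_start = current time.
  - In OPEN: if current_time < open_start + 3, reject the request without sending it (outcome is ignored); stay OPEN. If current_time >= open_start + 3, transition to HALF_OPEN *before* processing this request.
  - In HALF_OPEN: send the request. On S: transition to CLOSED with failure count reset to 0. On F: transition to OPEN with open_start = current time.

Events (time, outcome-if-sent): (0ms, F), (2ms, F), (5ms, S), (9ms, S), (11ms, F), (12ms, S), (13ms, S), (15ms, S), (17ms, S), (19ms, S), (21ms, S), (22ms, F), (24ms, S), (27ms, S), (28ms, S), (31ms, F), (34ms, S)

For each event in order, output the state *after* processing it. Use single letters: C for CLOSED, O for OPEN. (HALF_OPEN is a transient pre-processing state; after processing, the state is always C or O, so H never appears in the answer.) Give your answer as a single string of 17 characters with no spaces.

Answer: CCCCCCCCCCCCCCCCC

Derivation:
State after each event:
  event#1 t=0ms outcome=F: state=CLOSED
  event#2 t=2ms outcome=F: state=CLOSED
  event#3 t=5ms outcome=S: state=CLOSED
  event#4 t=9ms outcome=S: state=CLOSED
  event#5 t=11ms outcome=F: state=CLOSED
  event#6 t=12ms outcome=S: state=CLOSED
  event#7 t=13ms outcome=S: state=CLOSED
  event#8 t=15ms outcome=S: state=CLOSED
  event#9 t=17ms outcome=S: state=CLOSED
  event#10 t=19ms outcome=S: state=CLOSED
  event#11 t=21ms outcome=S: state=CLOSED
  event#12 t=22ms outcome=F: state=CLOSED
  event#13 t=24ms outcome=S: state=CLOSED
  event#14 t=27ms outcome=S: state=CLOSED
  event#15 t=28ms outcome=S: state=CLOSED
  event#16 t=31ms outcome=F: state=CLOSED
  event#17 t=34ms outcome=S: state=CLOSED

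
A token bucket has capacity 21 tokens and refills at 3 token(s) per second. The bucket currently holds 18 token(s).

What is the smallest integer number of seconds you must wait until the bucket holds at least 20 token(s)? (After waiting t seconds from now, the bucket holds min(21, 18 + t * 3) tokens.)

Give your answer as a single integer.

Answer: 1

Derivation:
Need 18 + t * 3 >= 20, so t >= 2/3.
Smallest integer t = ceil(2/3) = 1.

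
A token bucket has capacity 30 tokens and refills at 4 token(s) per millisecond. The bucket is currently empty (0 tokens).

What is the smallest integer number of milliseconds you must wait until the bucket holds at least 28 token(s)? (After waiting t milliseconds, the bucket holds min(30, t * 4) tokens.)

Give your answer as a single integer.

Answer: 7

Derivation:
Need t * 4 >= 28, so t >= 28/4.
Smallest integer t = ceil(28/4) = 7.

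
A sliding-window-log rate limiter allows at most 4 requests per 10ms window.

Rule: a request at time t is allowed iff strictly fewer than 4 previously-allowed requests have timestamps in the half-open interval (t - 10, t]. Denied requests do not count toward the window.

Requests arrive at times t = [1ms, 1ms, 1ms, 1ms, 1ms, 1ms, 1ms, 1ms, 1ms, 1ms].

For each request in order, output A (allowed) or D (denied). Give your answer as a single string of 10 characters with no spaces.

Answer: AAAADDDDDD

Derivation:
Tracking allowed requests in the window:
  req#1 t=1ms: ALLOW
  req#2 t=1ms: ALLOW
  req#3 t=1ms: ALLOW
  req#4 t=1ms: ALLOW
  req#5 t=1ms: DENY
  req#6 t=1ms: DENY
  req#7 t=1ms: DENY
  req#8 t=1ms: DENY
  req#9 t=1ms: DENY
  req#10 t=1ms: DENY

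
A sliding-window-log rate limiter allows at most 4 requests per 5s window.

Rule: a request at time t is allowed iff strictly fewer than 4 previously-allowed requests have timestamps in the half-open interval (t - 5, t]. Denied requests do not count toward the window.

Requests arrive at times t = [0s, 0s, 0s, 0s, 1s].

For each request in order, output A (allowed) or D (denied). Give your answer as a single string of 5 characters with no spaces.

Answer: AAAAD

Derivation:
Tracking allowed requests in the window:
  req#1 t=0s: ALLOW
  req#2 t=0s: ALLOW
  req#3 t=0s: ALLOW
  req#4 t=0s: ALLOW
  req#5 t=1s: DENY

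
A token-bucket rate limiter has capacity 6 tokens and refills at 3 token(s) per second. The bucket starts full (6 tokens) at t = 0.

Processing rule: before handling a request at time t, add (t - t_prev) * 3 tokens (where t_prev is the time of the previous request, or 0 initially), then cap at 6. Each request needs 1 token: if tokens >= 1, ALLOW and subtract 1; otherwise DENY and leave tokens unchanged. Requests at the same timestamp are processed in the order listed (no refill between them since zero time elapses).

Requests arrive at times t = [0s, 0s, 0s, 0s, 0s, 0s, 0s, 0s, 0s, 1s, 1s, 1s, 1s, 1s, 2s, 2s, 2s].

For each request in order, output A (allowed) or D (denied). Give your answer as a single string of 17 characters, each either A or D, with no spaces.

Simulating step by step:
  req#1 t=0s: ALLOW
  req#2 t=0s: ALLOW
  req#3 t=0s: ALLOW
  req#4 t=0s: ALLOW
  req#5 t=0s: ALLOW
  req#6 t=0s: ALLOW
  req#7 t=0s: DENY
  req#8 t=0s: DENY
  req#9 t=0s: DENY
  req#10 t=1s: ALLOW
  req#11 t=1s: ALLOW
  req#12 t=1s: ALLOW
  req#13 t=1s: DENY
  req#14 t=1s: DENY
  req#15 t=2s: ALLOW
  req#16 t=2s: ALLOW
  req#17 t=2s: ALLOW

Answer: AAAAAADDDAAADDAAA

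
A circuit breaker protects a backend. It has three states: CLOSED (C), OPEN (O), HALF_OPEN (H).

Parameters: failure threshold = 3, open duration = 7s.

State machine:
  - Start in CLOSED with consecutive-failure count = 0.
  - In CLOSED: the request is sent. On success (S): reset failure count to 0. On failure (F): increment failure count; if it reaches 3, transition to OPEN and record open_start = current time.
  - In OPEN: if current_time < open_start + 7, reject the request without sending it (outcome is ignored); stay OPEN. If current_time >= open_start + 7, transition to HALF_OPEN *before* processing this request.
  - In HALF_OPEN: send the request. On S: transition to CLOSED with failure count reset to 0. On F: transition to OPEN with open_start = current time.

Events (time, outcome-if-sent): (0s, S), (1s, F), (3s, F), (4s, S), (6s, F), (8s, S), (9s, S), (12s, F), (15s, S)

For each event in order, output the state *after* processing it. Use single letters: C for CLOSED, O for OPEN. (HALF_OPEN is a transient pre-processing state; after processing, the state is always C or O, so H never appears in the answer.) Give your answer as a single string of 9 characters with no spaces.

State after each event:
  event#1 t=0s outcome=S: state=CLOSED
  event#2 t=1s outcome=F: state=CLOSED
  event#3 t=3s outcome=F: state=CLOSED
  event#4 t=4s outcome=S: state=CLOSED
  event#5 t=6s outcome=F: state=CLOSED
  event#6 t=8s outcome=S: state=CLOSED
  event#7 t=9s outcome=S: state=CLOSED
  event#8 t=12s outcome=F: state=CLOSED
  event#9 t=15s outcome=S: state=CLOSED

Answer: CCCCCCCCC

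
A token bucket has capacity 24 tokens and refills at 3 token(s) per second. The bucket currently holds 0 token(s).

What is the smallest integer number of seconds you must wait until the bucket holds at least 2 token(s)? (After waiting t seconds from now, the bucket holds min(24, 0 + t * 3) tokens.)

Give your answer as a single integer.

Answer: 1

Derivation:
Need 0 + t * 3 >= 2, so t >= 2/3.
Smallest integer t = ceil(2/3) = 1.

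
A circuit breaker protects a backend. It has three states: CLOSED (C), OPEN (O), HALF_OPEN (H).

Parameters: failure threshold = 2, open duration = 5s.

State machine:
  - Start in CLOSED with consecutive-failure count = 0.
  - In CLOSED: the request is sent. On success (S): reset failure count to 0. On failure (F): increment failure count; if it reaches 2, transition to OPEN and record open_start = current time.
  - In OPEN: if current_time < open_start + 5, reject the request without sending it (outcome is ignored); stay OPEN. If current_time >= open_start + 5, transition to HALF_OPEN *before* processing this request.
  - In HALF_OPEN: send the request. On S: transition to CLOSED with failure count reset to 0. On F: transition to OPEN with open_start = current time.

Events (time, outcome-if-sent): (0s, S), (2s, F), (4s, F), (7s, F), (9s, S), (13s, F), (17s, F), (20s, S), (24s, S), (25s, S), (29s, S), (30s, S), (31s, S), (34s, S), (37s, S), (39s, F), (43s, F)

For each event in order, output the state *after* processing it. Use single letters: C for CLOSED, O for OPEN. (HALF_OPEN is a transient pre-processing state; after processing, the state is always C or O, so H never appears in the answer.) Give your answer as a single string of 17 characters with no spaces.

Answer: CCOOCCOOCCCCCCCCO

Derivation:
State after each event:
  event#1 t=0s outcome=S: state=CLOSED
  event#2 t=2s outcome=F: state=CLOSED
  event#3 t=4s outcome=F: state=OPEN
  event#4 t=7s outcome=F: state=OPEN
  event#5 t=9s outcome=S: state=CLOSED
  event#6 t=13s outcome=F: state=CLOSED
  event#7 t=17s outcome=F: state=OPEN
  event#8 t=20s outcome=S: state=OPEN
  event#9 t=24s outcome=S: state=CLOSED
  event#10 t=25s outcome=S: state=CLOSED
  event#11 t=29s outcome=S: state=CLOSED
  event#12 t=30s outcome=S: state=CLOSED
  event#13 t=31s outcome=S: state=CLOSED
  event#14 t=34s outcome=S: state=CLOSED
  event#15 t=37s outcome=S: state=CLOSED
  event#16 t=39s outcome=F: state=CLOSED
  event#17 t=43s outcome=F: state=OPEN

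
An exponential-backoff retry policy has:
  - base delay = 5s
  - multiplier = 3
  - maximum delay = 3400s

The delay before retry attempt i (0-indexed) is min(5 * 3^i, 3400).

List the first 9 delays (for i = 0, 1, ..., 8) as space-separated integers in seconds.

Computing each delay:
  i=0: min(5*3^0, 3400) = 5
  i=1: min(5*3^1, 3400) = 15
  i=2: min(5*3^2, 3400) = 45
  i=3: min(5*3^3, 3400) = 135
  i=4: min(5*3^4, 3400) = 405
  i=5: min(5*3^5, 3400) = 1215
  i=6: min(5*3^6, 3400) = 3400
  i=7: min(5*3^7, 3400) = 3400
  i=8: min(5*3^8, 3400) = 3400

Answer: 5 15 45 135 405 1215 3400 3400 3400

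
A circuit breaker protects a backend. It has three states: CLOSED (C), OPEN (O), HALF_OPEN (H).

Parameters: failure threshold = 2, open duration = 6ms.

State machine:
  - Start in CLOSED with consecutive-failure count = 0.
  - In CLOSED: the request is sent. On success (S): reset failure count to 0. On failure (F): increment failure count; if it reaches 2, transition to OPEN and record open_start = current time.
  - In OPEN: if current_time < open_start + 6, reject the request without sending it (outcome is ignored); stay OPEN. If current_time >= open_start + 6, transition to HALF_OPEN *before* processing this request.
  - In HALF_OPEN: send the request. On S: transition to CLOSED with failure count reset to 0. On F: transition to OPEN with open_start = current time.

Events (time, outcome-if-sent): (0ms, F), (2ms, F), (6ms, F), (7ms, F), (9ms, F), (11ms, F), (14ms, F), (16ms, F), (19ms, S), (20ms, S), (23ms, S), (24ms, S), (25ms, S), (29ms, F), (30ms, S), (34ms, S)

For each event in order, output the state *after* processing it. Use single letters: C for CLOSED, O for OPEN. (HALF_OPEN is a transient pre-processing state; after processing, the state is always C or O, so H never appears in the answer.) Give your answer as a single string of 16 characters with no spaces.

Answer: COOOOOOOOOCCCCCC

Derivation:
State after each event:
  event#1 t=0ms outcome=F: state=CLOSED
  event#2 t=2ms outcome=F: state=OPEN
  event#3 t=6ms outcome=F: state=OPEN
  event#4 t=7ms outcome=F: state=OPEN
  event#5 t=9ms outcome=F: state=OPEN
  event#6 t=11ms outcome=F: state=OPEN
  event#7 t=14ms outcome=F: state=OPEN
  event#8 t=16ms outcome=F: state=OPEN
  event#9 t=19ms outcome=S: state=OPEN
  event#10 t=20ms outcome=S: state=OPEN
  event#11 t=23ms outcome=S: state=CLOSED
  event#12 t=24ms outcome=S: state=CLOSED
  event#13 t=25ms outcome=S: state=CLOSED
  event#14 t=29ms outcome=F: state=CLOSED
  event#15 t=30ms outcome=S: state=CLOSED
  event#16 t=34ms outcome=S: state=CLOSED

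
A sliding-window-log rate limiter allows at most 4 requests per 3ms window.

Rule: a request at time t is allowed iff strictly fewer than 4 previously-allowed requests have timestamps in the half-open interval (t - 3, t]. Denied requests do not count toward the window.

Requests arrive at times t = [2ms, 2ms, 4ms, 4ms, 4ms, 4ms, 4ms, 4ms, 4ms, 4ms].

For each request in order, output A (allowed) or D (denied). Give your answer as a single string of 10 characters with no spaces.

Tracking allowed requests in the window:
  req#1 t=2ms: ALLOW
  req#2 t=2ms: ALLOW
  req#3 t=4ms: ALLOW
  req#4 t=4ms: ALLOW
  req#5 t=4ms: DENY
  req#6 t=4ms: DENY
  req#7 t=4ms: DENY
  req#8 t=4ms: DENY
  req#9 t=4ms: DENY
  req#10 t=4ms: DENY

Answer: AAAADDDDDD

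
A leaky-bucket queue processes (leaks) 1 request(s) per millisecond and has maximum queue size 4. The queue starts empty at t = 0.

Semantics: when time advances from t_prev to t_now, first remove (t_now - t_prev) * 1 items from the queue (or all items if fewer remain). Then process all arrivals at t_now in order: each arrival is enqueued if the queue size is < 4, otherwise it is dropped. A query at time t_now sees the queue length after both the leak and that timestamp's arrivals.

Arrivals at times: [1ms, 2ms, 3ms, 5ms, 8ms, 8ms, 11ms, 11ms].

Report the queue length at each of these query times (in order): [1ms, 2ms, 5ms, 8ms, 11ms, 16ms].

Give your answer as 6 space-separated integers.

Queue lengths at query times:
  query t=1ms: backlog = 1
  query t=2ms: backlog = 1
  query t=5ms: backlog = 1
  query t=8ms: backlog = 2
  query t=11ms: backlog = 2
  query t=16ms: backlog = 0

Answer: 1 1 1 2 2 0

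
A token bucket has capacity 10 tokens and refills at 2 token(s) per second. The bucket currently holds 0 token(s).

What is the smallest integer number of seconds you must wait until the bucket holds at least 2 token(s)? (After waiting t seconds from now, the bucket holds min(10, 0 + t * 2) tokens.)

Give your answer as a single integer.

Need 0 + t * 2 >= 2, so t >= 2/2.
Smallest integer t = ceil(2/2) = 1.

Answer: 1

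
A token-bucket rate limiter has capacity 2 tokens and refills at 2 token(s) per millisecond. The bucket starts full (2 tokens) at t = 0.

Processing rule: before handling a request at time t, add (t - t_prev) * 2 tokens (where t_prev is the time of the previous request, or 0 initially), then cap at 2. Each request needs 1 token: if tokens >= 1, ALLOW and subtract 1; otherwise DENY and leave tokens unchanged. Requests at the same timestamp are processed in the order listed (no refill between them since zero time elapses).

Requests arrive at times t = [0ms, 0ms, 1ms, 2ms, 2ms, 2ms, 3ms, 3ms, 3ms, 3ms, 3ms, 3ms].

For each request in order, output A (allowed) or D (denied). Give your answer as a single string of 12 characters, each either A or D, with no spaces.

Answer: AAAAADAADDDD

Derivation:
Simulating step by step:
  req#1 t=0ms: ALLOW
  req#2 t=0ms: ALLOW
  req#3 t=1ms: ALLOW
  req#4 t=2ms: ALLOW
  req#5 t=2ms: ALLOW
  req#6 t=2ms: DENY
  req#7 t=3ms: ALLOW
  req#8 t=3ms: ALLOW
  req#9 t=3ms: DENY
  req#10 t=3ms: DENY
  req#11 t=3ms: DENY
  req#12 t=3ms: DENY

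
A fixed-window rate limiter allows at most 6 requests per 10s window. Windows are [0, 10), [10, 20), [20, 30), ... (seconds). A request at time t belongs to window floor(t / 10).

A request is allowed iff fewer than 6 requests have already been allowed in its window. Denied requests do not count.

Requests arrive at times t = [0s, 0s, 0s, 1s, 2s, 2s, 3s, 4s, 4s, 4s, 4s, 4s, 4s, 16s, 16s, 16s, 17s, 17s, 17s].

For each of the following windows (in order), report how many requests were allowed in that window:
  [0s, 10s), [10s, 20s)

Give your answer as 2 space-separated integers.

Processing requests:
  req#1 t=0s (window 0): ALLOW
  req#2 t=0s (window 0): ALLOW
  req#3 t=0s (window 0): ALLOW
  req#4 t=1s (window 0): ALLOW
  req#5 t=2s (window 0): ALLOW
  req#6 t=2s (window 0): ALLOW
  req#7 t=3s (window 0): DENY
  req#8 t=4s (window 0): DENY
  req#9 t=4s (window 0): DENY
  req#10 t=4s (window 0): DENY
  req#11 t=4s (window 0): DENY
  req#12 t=4s (window 0): DENY
  req#13 t=4s (window 0): DENY
  req#14 t=16s (window 1): ALLOW
  req#15 t=16s (window 1): ALLOW
  req#16 t=16s (window 1): ALLOW
  req#17 t=17s (window 1): ALLOW
  req#18 t=17s (window 1): ALLOW
  req#19 t=17s (window 1): ALLOW

Allowed counts by window: 6 6

Answer: 6 6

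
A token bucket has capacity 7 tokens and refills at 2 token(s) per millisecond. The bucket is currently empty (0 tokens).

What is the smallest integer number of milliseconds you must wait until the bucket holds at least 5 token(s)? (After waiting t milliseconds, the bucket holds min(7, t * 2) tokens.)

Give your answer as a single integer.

Answer: 3

Derivation:
Need t * 2 >= 5, so t >= 5/2.
Smallest integer t = ceil(5/2) = 3.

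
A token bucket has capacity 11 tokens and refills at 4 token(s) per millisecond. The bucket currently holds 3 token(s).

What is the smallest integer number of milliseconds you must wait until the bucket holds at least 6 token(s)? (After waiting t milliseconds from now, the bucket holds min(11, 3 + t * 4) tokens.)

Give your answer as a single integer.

Answer: 1

Derivation:
Need 3 + t * 4 >= 6, so t >= 3/4.
Smallest integer t = ceil(3/4) = 1.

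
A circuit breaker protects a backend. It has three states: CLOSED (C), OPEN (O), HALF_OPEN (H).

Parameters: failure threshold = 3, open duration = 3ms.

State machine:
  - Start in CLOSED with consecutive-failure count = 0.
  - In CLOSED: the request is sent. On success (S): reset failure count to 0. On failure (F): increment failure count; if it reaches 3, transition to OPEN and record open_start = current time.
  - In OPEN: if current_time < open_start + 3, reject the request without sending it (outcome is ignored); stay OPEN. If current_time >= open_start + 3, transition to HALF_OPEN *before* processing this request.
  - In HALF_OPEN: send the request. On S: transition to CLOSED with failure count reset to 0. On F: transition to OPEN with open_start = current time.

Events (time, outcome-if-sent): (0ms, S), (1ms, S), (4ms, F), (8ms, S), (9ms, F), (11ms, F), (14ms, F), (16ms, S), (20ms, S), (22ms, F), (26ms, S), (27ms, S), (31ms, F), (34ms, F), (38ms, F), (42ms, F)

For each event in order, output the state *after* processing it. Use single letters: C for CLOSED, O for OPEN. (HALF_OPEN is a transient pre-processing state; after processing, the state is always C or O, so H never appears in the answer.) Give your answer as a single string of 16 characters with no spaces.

Answer: CCCCCCOOCCCCCCOO

Derivation:
State after each event:
  event#1 t=0ms outcome=S: state=CLOSED
  event#2 t=1ms outcome=S: state=CLOSED
  event#3 t=4ms outcome=F: state=CLOSED
  event#4 t=8ms outcome=S: state=CLOSED
  event#5 t=9ms outcome=F: state=CLOSED
  event#6 t=11ms outcome=F: state=CLOSED
  event#7 t=14ms outcome=F: state=OPEN
  event#8 t=16ms outcome=S: state=OPEN
  event#9 t=20ms outcome=S: state=CLOSED
  event#10 t=22ms outcome=F: state=CLOSED
  event#11 t=26ms outcome=S: state=CLOSED
  event#12 t=27ms outcome=S: state=CLOSED
  event#13 t=31ms outcome=F: state=CLOSED
  event#14 t=34ms outcome=F: state=CLOSED
  event#15 t=38ms outcome=F: state=OPEN
  event#16 t=42ms outcome=F: state=OPEN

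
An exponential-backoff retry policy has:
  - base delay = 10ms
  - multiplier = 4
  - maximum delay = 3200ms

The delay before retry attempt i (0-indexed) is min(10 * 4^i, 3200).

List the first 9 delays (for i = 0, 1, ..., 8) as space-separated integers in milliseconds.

Answer: 10 40 160 640 2560 3200 3200 3200 3200

Derivation:
Computing each delay:
  i=0: min(10*4^0, 3200) = 10
  i=1: min(10*4^1, 3200) = 40
  i=2: min(10*4^2, 3200) = 160
  i=3: min(10*4^3, 3200) = 640
  i=4: min(10*4^4, 3200) = 2560
  i=5: min(10*4^5, 3200) = 3200
  i=6: min(10*4^6, 3200) = 3200
  i=7: min(10*4^7, 3200) = 3200
  i=8: min(10*4^8, 3200) = 3200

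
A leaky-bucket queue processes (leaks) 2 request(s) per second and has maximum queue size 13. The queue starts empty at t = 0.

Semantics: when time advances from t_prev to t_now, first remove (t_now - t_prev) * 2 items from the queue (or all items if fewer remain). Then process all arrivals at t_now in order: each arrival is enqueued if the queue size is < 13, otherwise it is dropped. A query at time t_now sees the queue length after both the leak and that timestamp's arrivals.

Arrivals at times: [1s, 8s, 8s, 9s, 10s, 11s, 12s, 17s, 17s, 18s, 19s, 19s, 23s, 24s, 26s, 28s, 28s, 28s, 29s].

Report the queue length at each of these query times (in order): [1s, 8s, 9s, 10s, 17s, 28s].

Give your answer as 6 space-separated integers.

Answer: 1 2 1 1 2 3

Derivation:
Queue lengths at query times:
  query t=1s: backlog = 1
  query t=8s: backlog = 2
  query t=9s: backlog = 1
  query t=10s: backlog = 1
  query t=17s: backlog = 2
  query t=28s: backlog = 3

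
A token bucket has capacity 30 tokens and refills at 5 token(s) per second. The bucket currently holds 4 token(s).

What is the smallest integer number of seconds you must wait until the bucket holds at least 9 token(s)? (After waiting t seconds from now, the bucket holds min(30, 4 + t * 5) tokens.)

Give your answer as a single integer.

Answer: 1

Derivation:
Need 4 + t * 5 >= 9, so t >= 5/5.
Smallest integer t = ceil(5/5) = 1.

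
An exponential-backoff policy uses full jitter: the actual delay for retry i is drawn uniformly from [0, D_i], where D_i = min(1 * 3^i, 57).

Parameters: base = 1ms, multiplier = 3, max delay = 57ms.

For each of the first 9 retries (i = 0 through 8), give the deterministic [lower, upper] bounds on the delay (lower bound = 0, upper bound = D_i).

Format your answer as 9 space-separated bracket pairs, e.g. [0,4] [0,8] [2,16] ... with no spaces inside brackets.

Answer: [0,1] [0,3] [0,9] [0,27] [0,57] [0,57] [0,57] [0,57] [0,57]

Derivation:
Computing bounds per retry:
  i=0: D_i=min(1*3^0,57)=1, bounds=[0,1]
  i=1: D_i=min(1*3^1,57)=3, bounds=[0,3]
  i=2: D_i=min(1*3^2,57)=9, bounds=[0,9]
  i=3: D_i=min(1*3^3,57)=27, bounds=[0,27]
  i=4: D_i=min(1*3^4,57)=57, bounds=[0,57]
  i=5: D_i=min(1*3^5,57)=57, bounds=[0,57]
  i=6: D_i=min(1*3^6,57)=57, bounds=[0,57]
  i=7: D_i=min(1*3^7,57)=57, bounds=[0,57]
  i=8: D_i=min(1*3^8,57)=57, bounds=[0,57]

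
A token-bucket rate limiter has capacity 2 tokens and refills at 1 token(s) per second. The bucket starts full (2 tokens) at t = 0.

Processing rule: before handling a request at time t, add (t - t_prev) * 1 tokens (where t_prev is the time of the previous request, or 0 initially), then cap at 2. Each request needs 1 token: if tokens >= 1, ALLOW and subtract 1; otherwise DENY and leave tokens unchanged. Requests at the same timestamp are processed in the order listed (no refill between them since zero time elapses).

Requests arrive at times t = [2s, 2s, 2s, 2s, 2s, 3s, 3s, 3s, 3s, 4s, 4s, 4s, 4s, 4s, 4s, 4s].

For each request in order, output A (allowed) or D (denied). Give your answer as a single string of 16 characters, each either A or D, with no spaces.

Simulating step by step:
  req#1 t=2s: ALLOW
  req#2 t=2s: ALLOW
  req#3 t=2s: DENY
  req#4 t=2s: DENY
  req#5 t=2s: DENY
  req#6 t=3s: ALLOW
  req#7 t=3s: DENY
  req#8 t=3s: DENY
  req#9 t=3s: DENY
  req#10 t=4s: ALLOW
  req#11 t=4s: DENY
  req#12 t=4s: DENY
  req#13 t=4s: DENY
  req#14 t=4s: DENY
  req#15 t=4s: DENY
  req#16 t=4s: DENY

Answer: AADDDADDDADDDDDD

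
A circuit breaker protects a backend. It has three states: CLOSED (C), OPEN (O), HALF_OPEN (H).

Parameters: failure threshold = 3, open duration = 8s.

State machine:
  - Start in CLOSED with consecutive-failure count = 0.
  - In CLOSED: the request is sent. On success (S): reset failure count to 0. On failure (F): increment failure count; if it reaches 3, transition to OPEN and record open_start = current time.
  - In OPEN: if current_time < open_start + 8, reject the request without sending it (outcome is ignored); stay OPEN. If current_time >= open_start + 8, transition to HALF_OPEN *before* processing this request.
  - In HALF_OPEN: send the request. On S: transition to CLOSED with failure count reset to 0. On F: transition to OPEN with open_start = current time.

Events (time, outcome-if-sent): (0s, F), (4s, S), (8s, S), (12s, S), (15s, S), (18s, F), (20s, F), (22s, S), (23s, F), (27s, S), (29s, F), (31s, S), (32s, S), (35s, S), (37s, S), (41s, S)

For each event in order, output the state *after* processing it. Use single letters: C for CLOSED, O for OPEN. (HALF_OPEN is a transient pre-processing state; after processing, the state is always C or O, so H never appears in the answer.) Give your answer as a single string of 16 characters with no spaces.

Answer: CCCCCCCCCCCCCCCC

Derivation:
State after each event:
  event#1 t=0s outcome=F: state=CLOSED
  event#2 t=4s outcome=S: state=CLOSED
  event#3 t=8s outcome=S: state=CLOSED
  event#4 t=12s outcome=S: state=CLOSED
  event#5 t=15s outcome=S: state=CLOSED
  event#6 t=18s outcome=F: state=CLOSED
  event#7 t=20s outcome=F: state=CLOSED
  event#8 t=22s outcome=S: state=CLOSED
  event#9 t=23s outcome=F: state=CLOSED
  event#10 t=27s outcome=S: state=CLOSED
  event#11 t=29s outcome=F: state=CLOSED
  event#12 t=31s outcome=S: state=CLOSED
  event#13 t=32s outcome=S: state=CLOSED
  event#14 t=35s outcome=S: state=CLOSED
  event#15 t=37s outcome=S: state=CLOSED
  event#16 t=41s outcome=S: state=CLOSED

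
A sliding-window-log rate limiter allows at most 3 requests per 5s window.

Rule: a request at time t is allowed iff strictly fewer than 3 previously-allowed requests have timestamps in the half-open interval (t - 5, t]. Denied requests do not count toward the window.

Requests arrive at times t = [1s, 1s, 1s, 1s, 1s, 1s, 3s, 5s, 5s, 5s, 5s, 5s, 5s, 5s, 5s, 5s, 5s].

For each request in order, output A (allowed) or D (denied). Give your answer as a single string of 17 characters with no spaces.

Tracking allowed requests in the window:
  req#1 t=1s: ALLOW
  req#2 t=1s: ALLOW
  req#3 t=1s: ALLOW
  req#4 t=1s: DENY
  req#5 t=1s: DENY
  req#6 t=1s: DENY
  req#7 t=3s: DENY
  req#8 t=5s: DENY
  req#9 t=5s: DENY
  req#10 t=5s: DENY
  req#11 t=5s: DENY
  req#12 t=5s: DENY
  req#13 t=5s: DENY
  req#14 t=5s: DENY
  req#15 t=5s: DENY
  req#16 t=5s: DENY
  req#17 t=5s: DENY

Answer: AAADDDDDDDDDDDDDD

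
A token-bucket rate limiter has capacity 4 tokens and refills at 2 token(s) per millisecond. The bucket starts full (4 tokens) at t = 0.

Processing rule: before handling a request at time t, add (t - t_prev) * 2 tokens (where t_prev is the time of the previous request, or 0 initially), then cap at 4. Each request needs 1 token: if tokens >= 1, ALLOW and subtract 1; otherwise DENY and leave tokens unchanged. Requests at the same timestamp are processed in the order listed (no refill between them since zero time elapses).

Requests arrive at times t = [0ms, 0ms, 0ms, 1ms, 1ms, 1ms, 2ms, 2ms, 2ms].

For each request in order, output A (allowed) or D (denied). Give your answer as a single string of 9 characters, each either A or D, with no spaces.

Answer: AAAAAAAAD

Derivation:
Simulating step by step:
  req#1 t=0ms: ALLOW
  req#2 t=0ms: ALLOW
  req#3 t=0ms: ALLOW
  req#4 t=1ms: ALLOW
  req#5 t=1ms: ALLOW
  req#6 t=1ms: ALLOW
  req#7 t=2ms: ALLOW
  req#8 t=2ms: ALLOW
  req#9 t=2ms: DENY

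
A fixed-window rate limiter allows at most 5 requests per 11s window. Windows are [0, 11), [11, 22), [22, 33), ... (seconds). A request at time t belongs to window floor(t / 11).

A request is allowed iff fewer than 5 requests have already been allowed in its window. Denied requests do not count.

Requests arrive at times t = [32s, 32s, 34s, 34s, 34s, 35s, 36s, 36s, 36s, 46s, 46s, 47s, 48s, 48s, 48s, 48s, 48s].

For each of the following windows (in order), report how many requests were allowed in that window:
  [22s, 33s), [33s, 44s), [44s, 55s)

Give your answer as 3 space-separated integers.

Processing requests:
  req#1 t=32s (window 2): ALLOW
  req#2 t=32s (window 2): ALLOW
  req#3 t=34s (window 3): ALLOW
  req#4 t=34s (window 3): ALLOW
  req#5 t=34s (window 3): ALLOW
  req#6 t=35s (window 3): ALLOW
  req#7 t=36s (window 3): ALLOW
  req#8 t=36s (window 3): DENY
  req#9 t=36s (window 3): DENY
  req#10 t=46s (window 4): ALLOW
  req#11 t=46s (window 4): ALLOW
  req#12 t=47s (window 4): ALLOW
  req#13 t=48s (window 4): ALLOW
  req#14 t=48s (window 4): ALLOW
  req#15 t=48s (window 4): DENY
  req#16 t=48s (window 4): DENY
  req#17 t=48s (window 4): DENY

Allowed counts by window: 2 5 5

Answer: 2 5 5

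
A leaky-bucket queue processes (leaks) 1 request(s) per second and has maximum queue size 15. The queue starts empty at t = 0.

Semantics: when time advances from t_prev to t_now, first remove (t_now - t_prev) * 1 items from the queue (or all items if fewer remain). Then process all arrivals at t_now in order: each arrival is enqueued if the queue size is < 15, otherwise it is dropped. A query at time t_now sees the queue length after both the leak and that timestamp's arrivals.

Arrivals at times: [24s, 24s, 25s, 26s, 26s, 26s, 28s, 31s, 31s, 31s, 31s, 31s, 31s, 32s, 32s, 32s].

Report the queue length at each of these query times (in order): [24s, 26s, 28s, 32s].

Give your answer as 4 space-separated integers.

Queue lengths at query times:
  query t=24s: backlog = 2
  query t=26s: backlog = 4
  query t=28s: backlog = 3
  query t=32s: backlog = 8

Answer: 2 4 3 8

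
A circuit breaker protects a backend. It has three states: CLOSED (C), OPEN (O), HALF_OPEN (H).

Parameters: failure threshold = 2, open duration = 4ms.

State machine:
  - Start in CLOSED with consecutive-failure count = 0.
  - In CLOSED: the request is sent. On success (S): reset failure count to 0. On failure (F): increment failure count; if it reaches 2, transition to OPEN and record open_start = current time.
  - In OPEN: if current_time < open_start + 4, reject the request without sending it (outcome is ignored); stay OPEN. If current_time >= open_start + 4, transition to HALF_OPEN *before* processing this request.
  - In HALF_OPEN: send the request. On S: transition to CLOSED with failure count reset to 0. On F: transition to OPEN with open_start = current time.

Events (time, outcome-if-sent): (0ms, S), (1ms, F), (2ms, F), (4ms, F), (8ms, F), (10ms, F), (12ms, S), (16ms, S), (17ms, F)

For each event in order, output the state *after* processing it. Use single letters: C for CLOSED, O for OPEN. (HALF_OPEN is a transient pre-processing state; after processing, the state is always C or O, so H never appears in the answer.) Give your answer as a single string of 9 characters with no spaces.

Answer: CCOOOOCCC

Derivation:
State after each event:
  event#1 t=0ms outcome=S: state=CLOSED
  event#2 t=1ms outcome=F: state=CLOSED
  event#3 t=2ms outcome=F: state=OPEN
  event#4 t=4ms outcome=F: state=OPEN
  event#5 t=8ms outcome=F: state=OPEN
  event#6 t=10ms outcome=F: state=OPEN
  event#7 t=12ms outcome=S: state=CLOSED
  event#8 t=16ms outcome=S: state=CLOSED
  event#9 t=17ms outcome=F: state=CLOSED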